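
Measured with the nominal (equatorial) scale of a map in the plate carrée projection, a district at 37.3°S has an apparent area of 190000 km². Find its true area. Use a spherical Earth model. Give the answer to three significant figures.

In the plate carrée (x = Rλ, y = Rφ), meridians are true-scale (h = 1) and parallels are stretched by k = sec φ.
Areal scale = h·k = 1 × sec φ; at 37.3°, h = 1.000, k = 1.257, so h·k = 1.257.
True area = apparent / (areal scale) = 190000 / 1.257 ≈ 151000 km².

151000 km²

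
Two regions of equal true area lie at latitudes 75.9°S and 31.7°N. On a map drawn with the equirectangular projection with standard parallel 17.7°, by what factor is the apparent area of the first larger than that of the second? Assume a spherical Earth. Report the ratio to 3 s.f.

3.49

With standard parallel φ₀ = 17.7°, the equirectangular projection gives x = Rλ cos φ₀, y = Rφ, so h = 1 and k = cos 17.7° / cos φ.
Areal scale at 75.9°: h·k = 1.000 × 3.911 = 3.911.
Areal scale at 31.7°: h·k = 1.000 × 1.120 = 1.120.
Ratio = 3.911/1.120 ≈ 3.49.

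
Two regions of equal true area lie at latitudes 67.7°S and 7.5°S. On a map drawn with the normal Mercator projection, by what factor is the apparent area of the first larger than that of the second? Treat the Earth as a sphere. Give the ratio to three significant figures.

6.83

Mercator is conformal with k = sec φ, so areal scale = k² = sec²φ.
At 67.7°: sec²(67.7°) = 1/0.3795² = 6.945.
At 7.5°: sec²(7.5°) = 1/0.9914² = 1.017.
Ratio = 6.945/1.017 = cos²(7.5°)/cos²(67.7°) ≈ 6.83.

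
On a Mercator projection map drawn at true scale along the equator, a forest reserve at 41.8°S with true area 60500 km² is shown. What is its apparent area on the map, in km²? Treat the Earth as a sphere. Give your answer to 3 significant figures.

109000 km²

Mercator is conformal, so the point scale is isotropic: h = k = sec φ = 1/cos φ.
Areal scale = k² = sec²φ = 1/cos²(41.8°) = 1/0.7455² = 1.799.
Apparent area = 60500 × 1.799 ≈ 109000 km².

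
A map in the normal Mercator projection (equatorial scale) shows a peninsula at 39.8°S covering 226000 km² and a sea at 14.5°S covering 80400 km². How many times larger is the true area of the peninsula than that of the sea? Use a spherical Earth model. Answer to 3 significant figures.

On Mercator the areal scale is sec²φ, so true area = apparent × cos²φ.
True area of peninsula: 226000 × cos²(39.8°) = 226000 × 0.5903 = 133400 km².
True area of sea: 80400 × cos²(14.5°) = 80400 × 0.9373 = 75360 km².
Ratio = 133400 / 75360 ≈ 1.77.

1.77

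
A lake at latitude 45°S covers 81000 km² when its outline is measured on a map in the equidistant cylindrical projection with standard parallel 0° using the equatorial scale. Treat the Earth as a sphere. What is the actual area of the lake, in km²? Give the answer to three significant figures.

57300 km²

For the equirectangular projection with φ₀ = 0 (plate carrée), h = 1 along meridians and k = sec φ along parallels.
Areal scale = h·k = 1 × sec φ; at 45°, h = 1.000, k = 1.414, so h·k = 1.414.
True area = apparent / (areal scale) = 81000 / 1.414 ≈ 57300 km².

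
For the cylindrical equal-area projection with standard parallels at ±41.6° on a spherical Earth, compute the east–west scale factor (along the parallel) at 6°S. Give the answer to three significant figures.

0.752

For cylindrical equal-area with standard parallel φ₀, h = cos φ / cos φ₀ and k = cos φ₀ / cos φ, so h·k = 1.
k = cos 41.6° / cos 6° = 0.7478/0.9945 = 0.7519.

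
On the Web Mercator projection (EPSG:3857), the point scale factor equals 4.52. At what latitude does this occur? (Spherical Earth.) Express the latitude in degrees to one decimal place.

77.2°

Mercator scale is k = sec φ = 1/cos φ.
1/cos φ = 4.52  ⇒  cos φ = 0.2212  ⇒  φ = arccos(0.2212) ≈ 77.2°.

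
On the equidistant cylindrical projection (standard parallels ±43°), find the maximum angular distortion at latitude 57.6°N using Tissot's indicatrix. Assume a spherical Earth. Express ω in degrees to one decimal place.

17.8°

The equidistant cylindrical projection with φ₀ = 43° has h = 1 (meridians true) and k = cos φ₀ / cos φ along parallels.
At 57.6°: h = 1.000, k = 1.365; principal scales a = 1.365, b = 1.000.
sin(ω/2) = (a − b)/(a + b) = 0.3649/2.365 = 0.1543, so ω = 2 arcsin(0.1543) ≈ 17.8°.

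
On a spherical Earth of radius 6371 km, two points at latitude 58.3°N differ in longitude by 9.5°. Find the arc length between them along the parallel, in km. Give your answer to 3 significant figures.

Arc length along a parallel = R cos φ · Δλ (with Δλ in radians).
= 6371 × cos 58.3° × (9.5° × π/180) = 6371 × 0.5255 × 0.1658 ≈ 555 km.

555 km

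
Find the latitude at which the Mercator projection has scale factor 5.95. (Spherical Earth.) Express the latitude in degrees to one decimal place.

80.3°

Mercator scale is k = sec φ = 1/cos φ.
1/cos φ = 5.95  ⇒  cos φ = 0.1681  ⇒  φ = arccos(0.1681) ≈ 80.3°.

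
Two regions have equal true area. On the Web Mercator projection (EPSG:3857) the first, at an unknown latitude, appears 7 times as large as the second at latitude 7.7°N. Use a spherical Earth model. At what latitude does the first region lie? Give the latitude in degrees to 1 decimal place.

68.0°

On Mercator, (apparent₁)/(apparent₂) = sec²φ₁ / sec²φ₂ when true areas are equal.
cos²φ₂ / cos²φ₁ = 7  ⇒  cos φ₁ = cos 7.7° / √7 = 0.9910/2.646 = 0.3746.
φ₁ = arccos(0.3746) ≈ 68.0°.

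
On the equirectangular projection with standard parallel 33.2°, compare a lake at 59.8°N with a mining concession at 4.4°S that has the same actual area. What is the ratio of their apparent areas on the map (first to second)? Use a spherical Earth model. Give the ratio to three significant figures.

The equidistant cylindrical projection with φ₀ = 33.2° has h = 1 (meridians true) and k = cos φ₀ / cos φ along parallels.
Areal scale at 59.8°: h·k = 1.000 × 1.663 = 1.663.
Areal scale at 4.4°: h·k = 1.000 × 0.8392 = 0.8392.
Ratio = 1.663/0.8392 ≈ 1.98.

1.98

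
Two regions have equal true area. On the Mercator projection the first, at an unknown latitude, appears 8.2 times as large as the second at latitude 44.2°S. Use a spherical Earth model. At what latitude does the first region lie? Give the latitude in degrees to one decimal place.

75.5°

On Mercator, (apparent₁)/(apparent₂) = sec²φ₁ / sec²φ₂ when true areas are equal.
cos²φ₂ / cos²φ₁ = 8.2  ⇒  cos φ₁ = cos 44.2° / √8.2 = 0.7169/2.864 = 0.2504.
φ₁ = arccos(0.2504) ≈ 75.5°.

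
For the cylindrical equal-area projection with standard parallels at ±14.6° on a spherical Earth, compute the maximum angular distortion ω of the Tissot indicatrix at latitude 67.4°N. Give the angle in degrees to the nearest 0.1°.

Cylindrical equal-area (φ₀ = 14.6°): h = cos φ / cos 14.6° along meridians, k = cos 14.6° / cos φ along parallels; h·k = 1.
At 67.4°: h = 0.3971, k = 2.518; principal scales a = 2.518, b = 0.3971.
sin(ω/2) = (a − b)/(a + b) = 2.121/2.915 = 0.7276, so ω = 2 arcsin(0.7276) ≈ 93.4°.

93.4°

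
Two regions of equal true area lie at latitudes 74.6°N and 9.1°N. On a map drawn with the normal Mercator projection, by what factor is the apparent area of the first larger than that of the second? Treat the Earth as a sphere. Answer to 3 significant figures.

13.8

Mercator is conformal with k = sec φ, so areal scale = k² = sec²φ.
At 74.6°: sec²(74.6°) = 1/0.2656² = 14.18.
At 9.1°: sec²(9.1°) = 1/0.9874² = 1.026.
Ratio = 14.18/1.026 = cos²(9.1°)/cos²(74.6°) ≈ 13.8.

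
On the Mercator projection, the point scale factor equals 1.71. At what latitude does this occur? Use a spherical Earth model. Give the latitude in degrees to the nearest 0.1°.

Mercator scale is k = sec φ = 1/cos φ.
1/cos φ = 1.71  ⇒  cos φ = 0.5848  ⇒  φ = arccos(0.5848) ≈ 54.2°.

54.2°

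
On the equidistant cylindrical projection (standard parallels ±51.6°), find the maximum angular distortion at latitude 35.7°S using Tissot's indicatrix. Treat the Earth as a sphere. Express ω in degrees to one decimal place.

15.3°

In the equirectangular projection with standard parallel φ₀ = 51.6° (x = Rλ cos φ₀, y = Rφ), meridians are true-scale (h = 1) and the parallel scale is k = cos φ₀ / cos φ.
At 35.7°: h = 1.000, k = 0.7649; principal scales a = 1.000, b = 0.7649.
sin(ω/2) = (a − b)/(a + b) = 0.2351/1.765 = 0.1332, so ω = 2 arcsin(0.1332) ≈ 15.3°.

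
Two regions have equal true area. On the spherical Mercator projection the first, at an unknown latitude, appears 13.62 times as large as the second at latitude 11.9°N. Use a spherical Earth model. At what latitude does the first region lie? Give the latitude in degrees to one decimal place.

74.6°

For equal true areas on Mercator, apparent areas scale as sec²φ, so the ratio is cos²φ₂ / cos²φ₁.
cos²φ₂ / cos²φ₁ = 13.62  ⇒  cos φ₁ = cos 11.9° / √13.62 = 0.9785/3.691 = 0.2651.
φ₁ = arccos(0.2651) ≈ 74.6°.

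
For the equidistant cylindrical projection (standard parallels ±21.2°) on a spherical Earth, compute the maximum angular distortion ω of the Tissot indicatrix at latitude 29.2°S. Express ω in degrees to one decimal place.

3.8°

In the equirectangular projection with standard parallel φ₀ = 21.2° (x = Rλ cos φ₀, y = Rφ), meridians are true-scale (h = 1) and the parallel scale is k = cos φ₀ / cos φ.
At 29.2°: h = 1.000, k = 1.068; principal scales a = 1.068, b = 1.000.
sin(ω/2) = (a − b)/(a + b) = 0.06805/2.068 = 0.03291, so ω = 2 arcsin(0.03291) ≈ 3.8°.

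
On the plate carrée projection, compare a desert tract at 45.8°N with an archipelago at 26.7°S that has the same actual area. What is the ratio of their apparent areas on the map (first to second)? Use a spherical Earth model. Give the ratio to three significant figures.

1.28

Plate carrée maps x = Rλ, y = Rφ. The meridian scale is h = 1 and the parallel scale is k = 1/cos φ = sec φ.
Areal scale at 45.8°: h·k = 1.000 × 1.434 = 1.434.
Areal scale at 26.7°: h·k = 1.000 × 1.119 = 1.119.
Ratio = 1.434/1.119 ≈ 1.28.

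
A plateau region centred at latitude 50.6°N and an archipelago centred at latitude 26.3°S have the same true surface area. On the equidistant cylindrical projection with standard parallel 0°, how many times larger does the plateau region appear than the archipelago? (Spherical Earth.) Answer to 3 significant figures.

For the equirectangular projection with φ₀ = 0 (plate carrée), h = 1 along meridians and k = sec φ along parallels.
Areal scale at 50.6°: h·k = 1.000 × 1.575 = 1.575.
Areal scale at 26.3°: h·k = 1.000 × 1.115 = 1.115.
Ratio = 1.575/1.115 ≈ 1.41.

1.41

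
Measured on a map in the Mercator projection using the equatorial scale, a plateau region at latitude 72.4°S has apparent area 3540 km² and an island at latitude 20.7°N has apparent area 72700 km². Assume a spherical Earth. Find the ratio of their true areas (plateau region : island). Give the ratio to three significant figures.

On Mercator the areal scale is sec²φ, so true area = apparent × cos²φ.
True area of plateau region: 3540 × cos²(72.4°) = 3540 × 0.09143 = 323.7 km².
True area of island: 72700 × cos²(20.7°) = 72700 × 0.8751 = 63620 km².
Ratio = 323.7 / 63620 ≈ 0.00509.

0.00509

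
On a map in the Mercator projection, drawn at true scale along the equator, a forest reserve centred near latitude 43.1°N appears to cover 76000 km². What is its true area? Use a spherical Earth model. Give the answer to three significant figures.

40500 km²

The Mercator projection is conformal; its linear scale factor is the same in every direction and equals sec φ = 1/cos φ.
Areal scale = k² = sec²φ = 1/cos²(43.1°) = 1/0.7302² = 1.876.
True area = apparent / (areal scale) = 76000 / 1.876 ≈ 40500 km².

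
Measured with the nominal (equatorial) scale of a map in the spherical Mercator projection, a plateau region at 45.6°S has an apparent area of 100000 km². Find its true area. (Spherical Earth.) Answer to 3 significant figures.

49000 km²

Mercator is conformal, so the point scale is isotropic: h = k = sec φ = 1/cos φ.
Areal scale = k² = sec²φ = 1/cos²(45.6°) = 1/0.6997² = 2.043.
True area = apparent / (areal scale) = 100000 / 2.043 ≈ 49000 km².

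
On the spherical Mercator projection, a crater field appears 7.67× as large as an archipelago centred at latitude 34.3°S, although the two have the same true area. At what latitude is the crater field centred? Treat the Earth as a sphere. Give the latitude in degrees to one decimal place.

For equal true areas on Mercator, apparent areas scale as sec²φ, so the ratio is cos²φ₂ / cos²φ₁.
cos²φ₂ / cos²φ₁ = 7.67  ⇒  cos φ₁ = cos 34.3° / √7.67 = 0.8261/2.769 = 0.2983.
φ₁ = arccos(0.2983) ≈ 72.6°.

72.6°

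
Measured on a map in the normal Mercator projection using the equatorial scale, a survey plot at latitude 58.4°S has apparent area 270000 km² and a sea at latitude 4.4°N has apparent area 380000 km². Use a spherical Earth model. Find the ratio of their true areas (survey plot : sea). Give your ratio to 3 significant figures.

0.196

Since Mercator area scale is 1/cos²φ, the true area equals the apparent area multiplied by cos²φ.
True area of survey plot: 270000 × cos²(58.4°) = 270000 × 0.2746 = 74130 km².
True area of sea: 380000 × cos²(4.4°) = 380000 × 0.9941 = 377800 km².
Ratio = 74130 / 377800 ≈ 0.196.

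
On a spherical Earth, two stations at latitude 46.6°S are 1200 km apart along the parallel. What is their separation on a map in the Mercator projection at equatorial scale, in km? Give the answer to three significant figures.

For Mercator, h = k = sec φ (a conformal cylindrical projection has a single point scale, 1/cos φ).
Along the parallel, k = sec 46.6° = 1/0.6871 = 1.455.
Map distance = 1200 × 1.455 ≈ 1750 km.

1750 km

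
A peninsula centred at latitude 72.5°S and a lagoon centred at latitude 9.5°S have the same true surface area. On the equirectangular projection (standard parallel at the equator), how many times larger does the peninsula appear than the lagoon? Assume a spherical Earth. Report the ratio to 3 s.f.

In the plate carrée (x = Rλ, y = Rφ), meridians are true-scale (h = 1) and parallels are stretched by k = sec φ.
Areal scale at 72.5°: h·k = 1.000 × 3.326 = 3.326.
Areal scale at 9.5°: h·k = 1.000 × 1.014 = 1.014.
Ratio = 3.326/1.014 ≈ 3.28.

3.28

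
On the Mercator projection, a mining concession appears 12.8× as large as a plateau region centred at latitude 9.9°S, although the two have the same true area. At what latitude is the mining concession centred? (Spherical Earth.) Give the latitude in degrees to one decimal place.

74.0°

On Mercator, (apparent₁)/(apparent₂) = sec²φ₁ / sec²φ₂ when true areas are equal.
cos²φ₂ / cos²φ₁ = 12.8  ⇒  cos φ₁ = cos 9.9° / √12.8 = 0.9851/3.578 = 0.2753.
φ₁ = arccos(0.2753) ≈ 74.0°.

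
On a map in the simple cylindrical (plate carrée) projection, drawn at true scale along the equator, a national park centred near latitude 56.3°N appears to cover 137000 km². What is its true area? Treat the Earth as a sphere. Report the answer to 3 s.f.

76000 km²

In the plate carrée (x = Rλ, y = Rφ), meridians are true-scale (h = 1) and parallels are stretched by k = sec φ.
Areal scale = h·k = 1 × sec φ; at 56.3°, h = 1.000, k = 1.802, so h·k = 1.802.
True area = apparent / (areal scale) = 137000 / 1.802 ≈ 76000 km².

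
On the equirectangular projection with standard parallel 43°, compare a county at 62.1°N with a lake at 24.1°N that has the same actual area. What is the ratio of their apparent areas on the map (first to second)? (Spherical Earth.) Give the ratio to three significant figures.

In the equirectangular projection with standard parallel φ₀ = 43° (x = Rλ cos φ₀, y = Rφ), meridians are true-scale (h = 1) and the parallel scale is k = cos φ₀ / cos φ.
Areal scale at 62.1°: h·k = 1.000 × 1.563 = 1.563.
Areal scale at 24.1°: h·k = 1.000 × 0.8012 = 0.8012.
Ratio = 1.563/0.8012 ≈ 1.95.

1.95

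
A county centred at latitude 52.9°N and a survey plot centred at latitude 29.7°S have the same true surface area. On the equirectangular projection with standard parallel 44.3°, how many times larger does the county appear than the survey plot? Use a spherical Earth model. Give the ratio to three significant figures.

1.44

With standard parallel φ₀ = 44.3°, the equirectangular projection gives x = Rλ cos φ₀, y = Rφ, so h = 1 and k = cos 44.3° / cos φ.
Areal scale at 52.9°: h·k = 1.000 × 1.186 = 1.186.
Areal scale at 29.7°: h·k = 1.000 × 0.8239 = 0.8239.
Ratio = 1.186/0.8239 ≈ 1.44.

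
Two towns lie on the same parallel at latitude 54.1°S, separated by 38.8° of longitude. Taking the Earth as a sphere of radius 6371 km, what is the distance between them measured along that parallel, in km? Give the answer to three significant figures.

Arc length along a parallel = R cos φ · Δλ (with Δλ in radians).
= 6371 × cos 54.1° × (38.8° × π/180) = 6371 × 0.5864 × 0.6772 ≈ 2530 km.

2530 km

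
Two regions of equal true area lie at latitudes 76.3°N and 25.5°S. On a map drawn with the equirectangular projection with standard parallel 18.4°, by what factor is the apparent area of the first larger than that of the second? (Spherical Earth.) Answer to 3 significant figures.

The equidistant cylindrical projection with φ₀ = 18.4° has h = 1 (meridians true) and k = cos φ₀ / cos φ along parallels.
Areal scale at 76.3°: h·k = 1.000 × 4.006 = 4.006.
Areal scale at 25.5°: h·k = 1.000 × 1.051 = 1.051.
Ratio = 4.006/1.051 ≈ 3.81.

3.81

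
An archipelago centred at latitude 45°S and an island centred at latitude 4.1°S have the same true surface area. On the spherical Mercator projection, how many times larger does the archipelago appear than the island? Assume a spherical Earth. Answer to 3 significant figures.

Mercator is conformal with k = sec φ, so areal scale = k² = sec²φ.
At 45°: sec²(45°) = 1/0.7071² = 2.000.
At 4.1°: sec²(4.1°) = 1/0.9974² = 1.005.
Ratio = 2.000/1.005 = cos²(4.1°)/cos²(45°) ≈ 1.99.

1.99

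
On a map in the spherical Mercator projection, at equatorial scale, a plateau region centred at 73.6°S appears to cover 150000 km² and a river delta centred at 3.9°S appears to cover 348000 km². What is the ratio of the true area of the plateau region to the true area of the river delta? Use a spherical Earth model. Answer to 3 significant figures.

On Mercator the areal scale is sec²φ, so true area = apparent × cos²φ.
True area of plateau region: 150000 × cos²(73.6°) = 150000 × 0.07972 = 11960 km².
True area of river delta: 348000 × cos²(3.9°) = 348000 × 0.9954 = 346400 km².
Ratio = 11960 / 346400 ≈ 0.0345.

0.0345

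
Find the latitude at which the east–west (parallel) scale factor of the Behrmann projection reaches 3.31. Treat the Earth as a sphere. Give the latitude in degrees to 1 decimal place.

Behrmann is a cylindrical equal-area projection with standard parallels at ±30°. For cylindrical equal-area with standard parallel φ₀, h = cos φ / cos φ₀ and k = cos φ₀ / cos φ, so h·k = 1.
k = cos φ₀ / cos φ = 3.31  ⇒  cos φ = cos 30° / 3.31 = 0.2616.
φ = arccos(0.2616) ≈ 74.8°.

74.8°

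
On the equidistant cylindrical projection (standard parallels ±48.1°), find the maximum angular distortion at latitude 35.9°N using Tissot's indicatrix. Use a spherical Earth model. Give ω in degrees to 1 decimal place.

11.0°

In the equirectangular projection with standard parallel φ₀ = 48.1° (x = Rλ cos φ₀, y = Rφ), meridians are true-scale (h = 1) and the parallel scale is k = cos φ₀ / cos φ.
At 35.9°: h = 1.000, k = 0.8244; principal scales a = 1.000, b = 0.8244.
sin(ω/2) = (a − b)/(a + b) = 0.1756/1.824 = 0.09623, so ω = 2 arcsin(0.09623) ≈ 11.0°.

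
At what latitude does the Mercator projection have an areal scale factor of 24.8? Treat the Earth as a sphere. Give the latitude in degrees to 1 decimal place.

Mercator areal scale is sec²φ.
sec²φ = 24.8  ⇒  cos²φ = 0.04032  ⇒  cos φ = 0.2008.
φ = arccos(0.2008) ≈ 78.4°.

78.4°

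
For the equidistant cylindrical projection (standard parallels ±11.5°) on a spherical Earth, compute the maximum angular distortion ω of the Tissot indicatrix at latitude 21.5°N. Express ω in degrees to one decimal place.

The equidistant cylindrical projection with φ₀ = 11.5° has h = 1 (meridians true) and k = cos φ₀ / cos φ along parallels.
At 21.5°: h = 1.000, k = 1.053; principal scales a = 1.053, b = 1.000.
sin(ω/2) = (a − b)/(a + b) = 0.05321/2.053 = 0.02592, so ω = 2 arcsin(0.02592) ≈ 3.0°.

3.0°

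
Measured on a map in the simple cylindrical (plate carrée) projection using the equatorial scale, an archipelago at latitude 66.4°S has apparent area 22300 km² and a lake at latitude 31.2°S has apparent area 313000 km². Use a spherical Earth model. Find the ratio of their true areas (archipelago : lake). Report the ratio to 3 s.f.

0.0333

Plate carrée has h = 1 and k = sec φ, giving areal scale sec φ; true area = (apparent area) · cos φ.
True area of archipelago: 22300 × cos(66.4°) = 22300 × 0.4003 = 8928 km².
True area of lake: 313000 × cos(31.2°) = 313000 × 0.8554 = 267700 km².
Ratio = 8928 / 267700 ≈ 0.0333.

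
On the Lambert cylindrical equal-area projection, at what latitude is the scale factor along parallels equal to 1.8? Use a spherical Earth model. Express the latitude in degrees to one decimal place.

56.3°

The Lambert cylindrical equal-area projection is the cylindrical equal-area projection with its standard parallel at the equator (φ₀ = 0). Cylindrical equal-area (φ₀ = 0°): h = cos φ / cos 0° along meridians, k = cos 0° / cos φ along parallels; h·k = 1.
k = cos φ₀ / cos φ = 1.8  ⇒  cos φ = cos 0° / 1.8 = 0.5556.
φ = arccos(0.5556) ≈ 56.3°.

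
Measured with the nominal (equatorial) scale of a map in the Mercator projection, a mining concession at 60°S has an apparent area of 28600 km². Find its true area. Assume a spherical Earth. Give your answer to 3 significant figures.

7150 km²

Mercator is conformal, so the point scale is isotropic: h = k = sec φ = 1/cos φ.
Areal scale = k² = sec²φ = 1/cos²(60°) = 1/0.5000² = 4.000.
True area = apparent / (areal scale) = 28600 / 4.000 ≈ 7150 km².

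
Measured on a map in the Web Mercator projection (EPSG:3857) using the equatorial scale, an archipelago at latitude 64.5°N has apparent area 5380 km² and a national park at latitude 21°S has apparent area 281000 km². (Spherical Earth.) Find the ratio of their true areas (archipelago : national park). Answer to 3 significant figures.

0.00407

On Mercator the areal scale is sec²φ, so true area = apparent × cos²φ.
True area of archipelago: 5380 × cos²(64.5°) = 5380 × 0.1853 = 997.1 km².
True area of national park: 281000 × cos²(21°) = 281000 × 0.8716 = 244900 km².
Ratio = 997.1 / 244900 ≈ 0.00407.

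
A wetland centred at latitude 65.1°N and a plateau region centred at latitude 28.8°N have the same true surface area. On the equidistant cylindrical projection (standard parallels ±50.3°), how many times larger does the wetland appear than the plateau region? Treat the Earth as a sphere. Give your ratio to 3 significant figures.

In the equirectangular projection with standard parallel φ₀ = 50.3° (x = Rλ cos φ₀, y = Rφ), meridians are true-scale (h = 1) and the parallel scale is k = cos φ₀ / cos φ.
Areal scale at 65.1°: h·k = 1.000 × 1.517 = 1.517.
Areal scale at 28.8°: h·k = 1.000 × 0.7289 = 0.7289.
Ratio = 1.517/0.7289 ≈ 2.08.

2.08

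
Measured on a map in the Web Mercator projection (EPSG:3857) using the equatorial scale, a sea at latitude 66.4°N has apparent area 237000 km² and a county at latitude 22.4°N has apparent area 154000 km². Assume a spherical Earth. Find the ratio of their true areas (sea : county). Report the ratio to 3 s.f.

0.289

On Mercator the areal scale is sec²φ, so true area = apparent × cos²φ.
True area of sea: 237000 × cos²(66.4°) = 237000 × 0.1603 = 37990 km².
True area of county: 154000 × cos²(22.4°) = 154000 × 0.8548 = 131600 km².
Ratio = 37990 / 131600 ≈ 0.289.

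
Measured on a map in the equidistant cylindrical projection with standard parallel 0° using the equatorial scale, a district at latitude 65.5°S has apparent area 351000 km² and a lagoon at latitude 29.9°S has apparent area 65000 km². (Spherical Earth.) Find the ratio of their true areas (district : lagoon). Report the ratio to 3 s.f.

2.58

On the plate carrée, areal scale = h·k = 1 × sec φ, so true area = apparent × cos φ.
True area of district: 351000 × cos(65.5°) = 351000 × 0.4147 = 145600 km².
True area of lagoon: 65000 × cos(29.9°) = 65000 × 0.8669 = 56350 km².
Ratio = 145600 / 56350 ≈ 2.58.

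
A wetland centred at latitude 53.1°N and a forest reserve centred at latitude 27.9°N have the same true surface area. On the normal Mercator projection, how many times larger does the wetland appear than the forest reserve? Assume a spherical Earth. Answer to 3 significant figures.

Mercator is conformal with k = sec φ, so areal scale = k² = sec²φ.
At 53.1°: sec²(53.1°) = 1/0.6004² = 2.774.
At 27.9°: sec²(27.9°) = 1/0.8838² = 1.280.
Ratio = 2.774/1.280 = cos²(27.9°)/cos²(53.1°) ≈ 2.17.

2.17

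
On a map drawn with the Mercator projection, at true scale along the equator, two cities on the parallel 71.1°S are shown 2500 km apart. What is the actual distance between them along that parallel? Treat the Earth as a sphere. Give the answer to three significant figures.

810 km

For Mercator, h = k = sec φ (a conformal cylindrical projection has a single point scale, 1/cos φ).
Along the parallel at 71.1°, map distances are exaggerated by k = sec 71.1° = 3.087.
True distance = 2500 / 3.087 = 2500 × cos 71.1° ≈ 810 km.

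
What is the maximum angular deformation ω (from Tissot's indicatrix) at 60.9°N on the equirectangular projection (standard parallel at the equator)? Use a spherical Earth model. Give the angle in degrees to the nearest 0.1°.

40.4°

For the equirectangular projection with φ₀ = 0 (plate carrée), h = 1 along meridians and k = sec φ along parallels.
At 60.9°: h = 1.000, k = 2.056; principal scales a = 2.056, b = 1.000.
sin(ω/2) = (a − b)/(a + b) = 1.056/3.056 = 0.3456, so ω = 2 arcsin(0.3456) ≈ 40.4°.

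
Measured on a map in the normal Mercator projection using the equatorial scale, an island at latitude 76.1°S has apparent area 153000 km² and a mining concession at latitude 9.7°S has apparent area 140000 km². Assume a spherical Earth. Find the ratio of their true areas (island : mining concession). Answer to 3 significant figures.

On Mercator the areal scale is sec²φ, so true area = apparent × cos²φ.
True area of island: 153000 × cos²(76.1°) = 153000 × 0.05771 = 8830 km².
True area of mining concession: 140000 × cos²(9.7°) = 140000 × 0.9716 = 136000 km².
Ratio = 8830 / 136000 ≈ 0.0649.

0.0649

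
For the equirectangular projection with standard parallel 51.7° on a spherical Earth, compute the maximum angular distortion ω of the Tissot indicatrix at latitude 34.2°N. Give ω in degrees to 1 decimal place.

16.5°

With standard parallel φ₀ = 51.7°, the equirectangular projection gives x = Rλ cos φ₀, y = Rφ, so h = 1 and k = cos 51.7° / cos φ.
At 34.2°: h = 1.000, k = 0.7494; principal scales a = 1.000, b = 0.7494.
sin(ω/2) = (a − b)/(a + b) = 0.2506/1.749 = 0.1433, so ω = 2 arcsin(0.1433) ≈ 16.5°.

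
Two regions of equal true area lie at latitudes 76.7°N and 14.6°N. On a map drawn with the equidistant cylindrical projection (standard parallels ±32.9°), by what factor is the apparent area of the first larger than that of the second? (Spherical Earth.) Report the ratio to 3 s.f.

The equidistant cylindrical projection with φ₀ = 32.9° has h = 1 (meridians true) and k = cos φ₀ / cos φ along parallels.
Areal scale at 76.7°: h·k = 1.000 × 3.650 = 3.650.
Areal scale at 14.6°: h·k = 1.000 × 0.8676 = 0.8676.
Ratio = 3.650/0.8676 ≈ 4.21.

4.21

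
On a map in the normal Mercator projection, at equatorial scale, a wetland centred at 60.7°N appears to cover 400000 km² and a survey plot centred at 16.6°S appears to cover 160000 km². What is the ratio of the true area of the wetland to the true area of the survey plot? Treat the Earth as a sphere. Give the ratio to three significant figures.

0.652

On Mercator the areal scale is sec²φ, so true area = apparent × cos²φ.
True area of wetland: 400000 × cos²(60.7°) = 400000 × 0.2395 = 95800 km².
True area of survey plot: 160000 × cos²(16.6°) = 160000 × 0.9184 = 146900 km².
Ratio = 95800 / 146900 ≈ 0.652.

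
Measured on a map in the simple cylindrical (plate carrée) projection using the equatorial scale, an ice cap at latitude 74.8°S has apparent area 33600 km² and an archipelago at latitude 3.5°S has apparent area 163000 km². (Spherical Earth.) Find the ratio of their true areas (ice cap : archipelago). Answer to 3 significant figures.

Plate carrée has h = 1 and k = sec φ, giving areal scale sec φ; true area = (apparent area) · cos φ.
True area of ice cap: 33600 × cos(74.8°) = 33600 × 0.2622 = 8810 km².
True area of archipelago: 163000 × cos(3.5°) = 163000 × 0.9981 = 162700 km².
Ratio = 8810 / 162700 ≈ 0.0541.

0.0541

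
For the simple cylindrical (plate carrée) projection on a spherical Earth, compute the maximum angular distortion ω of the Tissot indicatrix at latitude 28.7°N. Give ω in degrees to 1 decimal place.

7.5°

In the plate carrée (x = Rλ, y = Rφ), meridians are true-scale (h = 1) and parallels are stretched by k = sec φ.
At 28.7°: h = 1.000, k = 1.140; principal scales a = 1.140, b = 1.000.
sin(ω/2) = (a − b)/(a + b) = 0.1401/2.140 = 0.06545, so ω = 2 arcsin(0.06545) ≈ 7.5°.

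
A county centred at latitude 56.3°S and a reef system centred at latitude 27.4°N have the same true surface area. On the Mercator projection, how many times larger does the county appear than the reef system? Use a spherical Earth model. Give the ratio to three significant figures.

Mercator areal scale is sec²φ.
At 56.3°: sec²(56.3°) = 1/0.5548² = 3.248.
At 27.4°: sec²(27.4°) = 1/0.8878² = 1.269.
Ratio = 3.248/1.269 = cos²(27.4°)/cos²(56.3°) ≈ 2.56.

2.56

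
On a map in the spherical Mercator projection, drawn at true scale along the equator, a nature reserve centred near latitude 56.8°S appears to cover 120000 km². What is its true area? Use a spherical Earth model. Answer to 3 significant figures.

Mercator is conformal, so the point scale is isotropic: h = k = sec φ = 1/cos φ.
Areal scale = k² = sec²φ = 1/cos²(56.8°) = 1/0.5476² = 3.335.
True area = apparent / (areal scale) = 120000 / 3.335 ≈ 36000 km².

36000 km²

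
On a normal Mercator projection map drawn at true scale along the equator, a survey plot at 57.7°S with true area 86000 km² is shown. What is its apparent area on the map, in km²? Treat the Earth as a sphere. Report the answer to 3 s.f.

301000 km²

The Mercator projection is conformal; its linear scale factor is the same in every direction and equals sec φ = 1/cos φ.
Areal scale = k² = sec²φ = 1/cos²(57.7°) = 1/0.5344² = 3.502.
Apparent area = 86000 × 3.502 ≈ 301000 km².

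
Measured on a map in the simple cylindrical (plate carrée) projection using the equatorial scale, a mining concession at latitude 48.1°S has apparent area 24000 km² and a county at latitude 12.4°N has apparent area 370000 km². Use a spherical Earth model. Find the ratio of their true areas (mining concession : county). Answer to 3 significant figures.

On the plate carrée, areal scale = h·k = 1 × sec φ, so true area = apparent × cos φ.
True area of mining concession: 24000 × cos(48.1°) = 24000 × 0.6678 = 16030 km².
True area of county: 370000 × cos(12.4°) = 370000 × 0.9767 = 361400 km².
Ratio = 16030 / 361400 ≈ 0.0444.

0.0444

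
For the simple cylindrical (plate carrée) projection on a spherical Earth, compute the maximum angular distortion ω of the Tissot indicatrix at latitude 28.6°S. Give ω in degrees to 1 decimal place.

7.5°

For the equirectangular projection with φ₀ = 0 (plate carrée), h = 1 along meridians and k = sec φ along parallels.
At 28.6°: h = 1.000, k = 1.139; principal scales a = 1.139, b = 1.000.
sin(ω/2) = (a − b)/(a + b) = 0.1390/2.139 = 0.06497, so ω = 2 arcsin(0.06497) ≈ 7.5°.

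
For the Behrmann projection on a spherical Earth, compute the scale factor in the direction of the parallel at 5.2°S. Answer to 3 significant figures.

0.870

The Behrmann projection is cylindrical equal-area with φ₀ = 30°. Cylindrical equal-area (φ₀ = 30°): h = cos φ / cos 30° along meridians, k = cos 30° / cos φ along parallels; h·k = 1.
k = cos 30° / cos 5.2° = 0.8660/0.9959 = 0.8696.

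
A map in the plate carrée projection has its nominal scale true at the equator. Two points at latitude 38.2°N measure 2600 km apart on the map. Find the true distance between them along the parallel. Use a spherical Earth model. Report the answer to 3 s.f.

2040 km

Plate carrée maps x = Rλ, y = Rφ. The meridian scale is h = 1 and the parallel scale is k = 1/cos φ = sec φ.
Along the parallel at 38.2°, map distances are exaggerated by k = sec 38.2° = 1.272.
True distance = 2600 / 1.272 = 2600 × cos 38.2° ≈ 2040 km.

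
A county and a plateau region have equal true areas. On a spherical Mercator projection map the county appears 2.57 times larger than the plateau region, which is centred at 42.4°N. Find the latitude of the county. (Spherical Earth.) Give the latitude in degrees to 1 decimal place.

For equal true areas on Mercator, apparent areas scale as sec²φ, so the ratio is cos²φ₂ / cos²φ₁.
cos²φ₂ / cos²φ₁ = 2.57  ⇒  cos φ₁ = cos 42.4° / √2.57 = 0.7385/1.603 = 0.4606.
φ₁ = arccos(0.4606) ≈ 62.6°.

62.6°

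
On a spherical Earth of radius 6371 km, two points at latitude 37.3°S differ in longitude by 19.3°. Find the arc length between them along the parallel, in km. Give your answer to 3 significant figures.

1710 km

Arc length along a parallel = R cos φ · Δλ (with Δλ in radians).
= 6371 × cos 37.3° × (19.3° × π/180) = 6371 × 0.7955 × 0.3368 ≈ 1710 km.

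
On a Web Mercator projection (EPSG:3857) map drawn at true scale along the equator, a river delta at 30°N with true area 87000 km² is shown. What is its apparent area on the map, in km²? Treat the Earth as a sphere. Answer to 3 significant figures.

116000 km²

For Mercator, h = k = sec φ (a conformal cylindrical projection has a single point scale, 1/cos φ).
Areal scale = k² = sec²φ = 1/cos²(30°) = 1/0.8660² = 1.333.
Apparent area = 87000 × 1.333 ≈ 116000 km².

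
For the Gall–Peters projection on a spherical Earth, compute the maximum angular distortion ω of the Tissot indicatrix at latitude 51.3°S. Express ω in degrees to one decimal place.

14.1°

Gall–Peters is a cylindrical equal-area projection with standard parallels at ±45°. A cylindrical equal-area projection with standard parallel φ₀ has meridian scale h = cos φ / cos φ₀ and parallel scale k = cos φ₀ / cos φ (so areas are preserved, h·k = 1).
At 51.3°: h = 0.8842, k = 1.131; principal scales a = 1.131, b = 0.8842.
sin(ω/2) = (a − b)/(a + b) = 0.2467/2.015 = 0.1224, so ω = 2 arcsin(0.1224) ≈ 14.1°.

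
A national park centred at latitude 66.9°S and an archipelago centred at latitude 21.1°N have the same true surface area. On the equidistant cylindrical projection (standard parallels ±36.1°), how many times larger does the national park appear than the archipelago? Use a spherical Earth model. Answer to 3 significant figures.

In the equirectangular projection with standard parallel φ₀ = 36.1° (x = Rλ cos φ₀, y = Rφ), meridians are true-scale (h = 1) and the parallel scale is k = cos φ₀ / cos φ.
Areal scale at 66.9°: h·k = 1.000 × 2.059 = 2.059.
Areal scale at 21.1°: h·k = 1.000 × 0.8661 = 0.8661.
Ratio = 2.059/0.8661 ≈ 2.38.

2.38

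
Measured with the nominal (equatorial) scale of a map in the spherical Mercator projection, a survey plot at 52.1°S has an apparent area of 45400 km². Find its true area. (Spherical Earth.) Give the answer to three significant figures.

The Mercator projection is conformal; its linear scale factor is the same in every direction and equals sec φ = 1/cos φ.
Areal scale = k² = sec²φ = 1/cos²(52.1°) = 1/0.6143² = 2.650.
True area = apparent / (areal scale) = 45400 / 2.650 ≈ 17100 km².

17100 km²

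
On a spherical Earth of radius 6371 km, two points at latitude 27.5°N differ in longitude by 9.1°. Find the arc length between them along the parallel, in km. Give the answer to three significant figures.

Arc length along a parallel = R cos φ · Δλ (with Δλ in radians).
= 6371 × cos 27.5° × (9.1° × π/180) = 6371 × 0.8870 × 0.1588 ≈ 898 km.

898 km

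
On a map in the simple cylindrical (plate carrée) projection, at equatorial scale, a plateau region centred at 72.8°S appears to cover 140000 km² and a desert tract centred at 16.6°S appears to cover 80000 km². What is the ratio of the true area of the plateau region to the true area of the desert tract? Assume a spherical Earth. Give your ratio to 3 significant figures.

Plate carrée has h = 1 and k = sec φ, giving areal scale sec φ; true area = (apparent area) · cos φ.
True area of plateau region: 140000 × cos(72.8°) = 140000 × 0.2957 = 41400 km².
True area of desert tract: 80000 × cos(16.6°) = 80000 × 0.9583 = 76670 km².
Ratio = 41400 / 76670 ≈ 0.540.

0.540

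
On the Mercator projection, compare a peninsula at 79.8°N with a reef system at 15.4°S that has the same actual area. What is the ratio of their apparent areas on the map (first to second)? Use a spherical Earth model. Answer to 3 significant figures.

29.6

Mercator areal scale is sec²φ.
At 79.8°: sec²(79.8°) = 1/0.1771² = 31.89.
At 15.4°: sec²(15.4°) = 1/0.9641² = 1.076.
Ratio = 31.89/1.076 = cos²(15.4°)/cos²(79.8°) ≈ 29.6.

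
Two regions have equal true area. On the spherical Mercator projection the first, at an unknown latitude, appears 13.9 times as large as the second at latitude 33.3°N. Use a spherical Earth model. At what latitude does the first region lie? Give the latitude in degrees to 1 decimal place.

77.0°

For equal true areas on Mercator, apparent areas scale as sec²φ, so the ratio is cos²φ₂ / cos²φ₁.
cos²φ₂ / cos²φ₁ = 13.9  ⇒  cos φ₁ = cos 33.3° / √13.9 = 0.8358/3.728 = 0.2242.
φ₁ = arccos(0.2242) ≈ 77.0°.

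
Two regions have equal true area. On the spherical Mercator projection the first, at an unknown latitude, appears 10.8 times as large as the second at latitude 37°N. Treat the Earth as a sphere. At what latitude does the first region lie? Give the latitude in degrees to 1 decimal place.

75.9°

On Mercator, (apparent₁)/(apparent₂) = sec²φ₁ / sec²φ₂ when true areas are equal.
cos²φ₂ / cos²φ₁ = 10.8  ⇒  cos φ₁ = cos 37° / √10.8 = 0.7986/3.286 = 0.2430.
φ₁ = arccos(0.2430) ≈ 75.9°.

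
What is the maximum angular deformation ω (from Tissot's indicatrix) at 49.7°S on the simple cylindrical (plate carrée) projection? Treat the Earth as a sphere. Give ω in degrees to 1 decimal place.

24.8°

For the equirectangular projection with φ₀ = 0 (plate carrée), h = 1 along meridians and k = sec φ along parallels.
At 49.7°: h = 1.000, k = 1.546; principal scales a = 1.546, b = 1.000.
sin(ω/2) = (a − b)/(a + b) = 0.5461/2.546 = 0.2145, so ω = 2 arcsin(0.2145) ≈ 24.8°.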